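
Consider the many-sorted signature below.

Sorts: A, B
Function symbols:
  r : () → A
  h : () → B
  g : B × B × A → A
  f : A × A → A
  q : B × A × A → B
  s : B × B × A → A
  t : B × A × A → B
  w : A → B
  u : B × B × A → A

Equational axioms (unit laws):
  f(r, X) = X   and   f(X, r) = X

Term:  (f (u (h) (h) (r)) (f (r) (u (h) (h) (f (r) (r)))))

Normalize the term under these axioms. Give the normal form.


normal form = (f (u (h) (h) (r)) (u (h) (h) (r)))

1. (f (u (h) (h) (r)) (f (r) (u (h) (h) (f (r) (r)))))  →  (f (u (h) (h) (r)) (u (h) (h) (f (r) (r))))
2. (f (u (h) (h) (r)) (u (h) (h) (f (r) (r))))  →  (f (u (h) (h) (r)) (u (h) (h) (r)))


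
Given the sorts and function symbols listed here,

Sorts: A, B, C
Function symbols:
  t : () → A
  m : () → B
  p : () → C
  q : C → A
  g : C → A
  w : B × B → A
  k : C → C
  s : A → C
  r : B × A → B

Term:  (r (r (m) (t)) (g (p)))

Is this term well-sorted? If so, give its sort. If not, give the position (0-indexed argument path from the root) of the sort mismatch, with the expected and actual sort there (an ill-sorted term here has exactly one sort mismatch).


well-sorted; sort = B

    (m) : B
    (t) : A
  (r (m) (t)) : B
    (p) : C
  (g (p)) : A
(r (r (m) (t)) (g (p))) : B


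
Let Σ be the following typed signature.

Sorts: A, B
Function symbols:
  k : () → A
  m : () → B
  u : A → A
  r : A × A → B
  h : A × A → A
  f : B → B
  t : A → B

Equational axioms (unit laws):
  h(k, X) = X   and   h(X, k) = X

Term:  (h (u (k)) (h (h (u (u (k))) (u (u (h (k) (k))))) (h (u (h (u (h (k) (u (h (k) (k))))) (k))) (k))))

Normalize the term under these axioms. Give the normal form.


normal form = (h (u (k)) (h (h (u (u (k))) (u (u (k)))) (u (u (u (k))))))

1. (h (u (k)) (h (h (u (u (k))) (u (u (h (k) (k))))) (h (u (h (u (h (k) (u (h (k) (k))))) (k))) (k))))  →  (h (u (k)) (h (h (u (u (k))) (u (u (k)))) (h (u (h (u (h (k) (u (h (k) (k))))) (k))) (k))))
2. (h (u (k)) (h (h (u (u (k))) (u (u (k)))) (h (u (h (u (h (k) (u (h (k) (k))))) (k))) (k))))  →  (h (u (k)) (h (h (u (u (k))) (u (u (k)))) (u (h (u (h (k) (u (h (k) (k))))) (k)))))
3. (h (u (k)) (h (h (u (u (k))) (u (u (k)))) (u (h (u (h (k) (u (h (k) (k))))) (k)))))  →  (h (u (k)) (h (h (u (u (k))) (u (u (k)))) (u (u (h (k) (u (h (k) (k))))))))
4. (h (u (k)) (h (h (u (u (k))) (u (u (k)))) (u (u (h (k) (u (h (k) (k))))))))  →  (h (u (k)) (h (h (u (u (k))) (u (u (k)))) (u (u (u (h (k) (k)))))))
5. (h (u (k)) (h (h (u (u (k))) (u (u (k)))) (u (u (u (h (k) (k)))))))  →  (h (u (k)) (h (h (u (u (k))) (u (u (k)))) (u (u (u (k))))))


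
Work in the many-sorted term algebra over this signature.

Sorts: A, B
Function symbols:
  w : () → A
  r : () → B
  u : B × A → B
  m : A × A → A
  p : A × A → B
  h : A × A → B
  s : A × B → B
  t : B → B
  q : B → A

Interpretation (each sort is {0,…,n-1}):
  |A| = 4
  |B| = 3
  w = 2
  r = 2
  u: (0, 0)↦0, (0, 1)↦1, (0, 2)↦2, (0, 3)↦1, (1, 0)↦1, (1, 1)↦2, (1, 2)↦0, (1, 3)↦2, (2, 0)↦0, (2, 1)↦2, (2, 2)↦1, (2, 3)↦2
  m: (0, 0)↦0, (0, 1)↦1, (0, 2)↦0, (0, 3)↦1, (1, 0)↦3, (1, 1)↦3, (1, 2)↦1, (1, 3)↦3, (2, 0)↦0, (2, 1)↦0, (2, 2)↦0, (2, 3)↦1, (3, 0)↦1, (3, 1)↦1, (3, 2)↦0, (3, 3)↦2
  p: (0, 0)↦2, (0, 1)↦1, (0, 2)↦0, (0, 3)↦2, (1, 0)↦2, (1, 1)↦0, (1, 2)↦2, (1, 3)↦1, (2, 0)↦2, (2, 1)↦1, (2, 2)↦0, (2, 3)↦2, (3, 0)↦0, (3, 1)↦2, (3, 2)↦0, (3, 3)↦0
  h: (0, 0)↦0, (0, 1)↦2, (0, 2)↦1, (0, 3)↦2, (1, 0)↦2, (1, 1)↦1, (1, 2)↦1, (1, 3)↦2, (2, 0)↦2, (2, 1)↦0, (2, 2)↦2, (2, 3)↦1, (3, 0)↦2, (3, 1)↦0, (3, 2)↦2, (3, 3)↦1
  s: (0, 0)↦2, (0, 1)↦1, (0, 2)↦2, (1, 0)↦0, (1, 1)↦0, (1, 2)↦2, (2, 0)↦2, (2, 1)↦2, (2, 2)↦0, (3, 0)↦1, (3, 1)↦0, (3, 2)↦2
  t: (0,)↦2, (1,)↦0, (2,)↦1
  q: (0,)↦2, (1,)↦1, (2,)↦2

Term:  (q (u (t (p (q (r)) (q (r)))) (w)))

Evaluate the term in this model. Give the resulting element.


value = 1

  r = 2
  (q (r)) = q(2,) = 2
  r = 2
  (q (r)) = q(2,) = 2
  (p (q (r)) (q (r))) = p(2, 2) = 0
  (t (p (q (r)) (q (r)))) = t(0,) = 2
  w = 2
  (u (t (p (q (r)) (q (r)))) (w)) = u(2, 2) = 1
  (q (u (t (p (q (r)) (q (r)))) (w))) = q(1,) = 1


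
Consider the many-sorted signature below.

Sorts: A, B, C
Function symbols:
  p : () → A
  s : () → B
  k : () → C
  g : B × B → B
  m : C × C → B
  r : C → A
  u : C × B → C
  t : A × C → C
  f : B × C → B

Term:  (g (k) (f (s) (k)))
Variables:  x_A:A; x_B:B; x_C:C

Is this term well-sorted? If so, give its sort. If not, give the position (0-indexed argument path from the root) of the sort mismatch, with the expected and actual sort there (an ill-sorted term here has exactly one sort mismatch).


  (k) : C
    (s) : B
    (k) : C
  (f (s) (k)) : B
(g (k) (f (s) (k))) : ✗ arg 0 at [0] has sort C, expected B

ill-sorted at position [0]: expected B, got C


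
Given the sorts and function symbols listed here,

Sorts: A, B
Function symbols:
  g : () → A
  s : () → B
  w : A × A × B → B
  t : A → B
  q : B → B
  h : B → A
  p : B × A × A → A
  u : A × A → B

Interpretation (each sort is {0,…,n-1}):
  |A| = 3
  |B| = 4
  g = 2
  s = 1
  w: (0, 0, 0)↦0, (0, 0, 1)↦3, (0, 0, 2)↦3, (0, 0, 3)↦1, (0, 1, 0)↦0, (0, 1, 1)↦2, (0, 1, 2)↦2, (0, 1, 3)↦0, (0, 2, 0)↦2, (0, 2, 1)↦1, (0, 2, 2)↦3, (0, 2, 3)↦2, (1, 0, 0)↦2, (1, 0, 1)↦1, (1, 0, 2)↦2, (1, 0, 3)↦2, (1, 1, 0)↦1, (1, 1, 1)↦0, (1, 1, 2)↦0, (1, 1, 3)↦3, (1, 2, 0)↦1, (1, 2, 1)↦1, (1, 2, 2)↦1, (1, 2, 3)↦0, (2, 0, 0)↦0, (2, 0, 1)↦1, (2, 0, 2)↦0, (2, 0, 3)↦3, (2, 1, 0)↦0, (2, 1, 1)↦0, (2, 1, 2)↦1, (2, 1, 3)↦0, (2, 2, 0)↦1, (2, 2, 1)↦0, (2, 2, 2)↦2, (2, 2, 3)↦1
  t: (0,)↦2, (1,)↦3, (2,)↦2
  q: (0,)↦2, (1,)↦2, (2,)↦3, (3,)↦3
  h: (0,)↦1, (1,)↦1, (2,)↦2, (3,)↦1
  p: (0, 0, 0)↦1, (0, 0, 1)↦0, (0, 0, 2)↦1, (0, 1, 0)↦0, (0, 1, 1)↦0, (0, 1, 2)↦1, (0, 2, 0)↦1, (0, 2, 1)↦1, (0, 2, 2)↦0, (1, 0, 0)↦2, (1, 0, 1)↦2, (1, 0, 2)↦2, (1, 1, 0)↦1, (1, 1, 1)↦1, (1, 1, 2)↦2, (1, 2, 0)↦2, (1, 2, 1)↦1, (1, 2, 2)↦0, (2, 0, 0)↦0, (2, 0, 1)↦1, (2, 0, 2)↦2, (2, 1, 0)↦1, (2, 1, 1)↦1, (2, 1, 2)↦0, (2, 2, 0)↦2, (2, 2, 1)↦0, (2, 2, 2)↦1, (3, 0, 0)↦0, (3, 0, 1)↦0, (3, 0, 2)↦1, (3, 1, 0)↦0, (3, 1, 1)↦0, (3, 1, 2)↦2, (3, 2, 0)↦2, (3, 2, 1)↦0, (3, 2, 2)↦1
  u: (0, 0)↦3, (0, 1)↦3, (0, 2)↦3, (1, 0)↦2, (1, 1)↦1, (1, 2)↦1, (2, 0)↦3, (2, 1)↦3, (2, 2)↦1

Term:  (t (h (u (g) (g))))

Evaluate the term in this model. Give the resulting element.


  g = 2
  g = 2
  (u (g) (g)) = u(2, 2) = 1
  (h (u (g) (g))) = h(1,) = 1
  (t (h (u (g) (g)))) = t(1,) = 3

value = 3


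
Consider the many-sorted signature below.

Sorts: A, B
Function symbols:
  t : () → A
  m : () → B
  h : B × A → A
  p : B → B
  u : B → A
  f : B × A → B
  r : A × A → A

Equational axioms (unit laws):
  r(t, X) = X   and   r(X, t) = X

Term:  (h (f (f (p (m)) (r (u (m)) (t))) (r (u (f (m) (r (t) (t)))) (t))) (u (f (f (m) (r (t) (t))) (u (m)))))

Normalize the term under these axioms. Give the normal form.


normal form = (h (f (f (p (m)) (u (m))) (u (f (m) (t)))) (u (f (f (m) (t)) (u (m)))))

1. (h (f (f (p (m)) (r (u (m)) (t))) (r (u (f (m) (r (t) (t)))) (t))) (u (f (f (m) (r (t) (t))) (u (m)))))  →  (h (f (f (p (m)) (u (m))) (r (u (f (m) (r (t) (t)))) (t))) (u (f (f (m) (r (t) (t))) (u (m)))))
2. (h (f (f (p (m)) (u (m))) (r (u (f (m) (r (t) (t)))) (t))) (u (f (f (m) (r (t) (t))) (u (m)))))  →  (h (f (f (p (m)) (u (m))) (u (f (m) (r (t) (t))))) (u (f (f (m) (r (t) (t))) (u (m)))))
3. (h (f (f (p (m)) (u (m))) (u (f (m) (r (t) (t))))) (u (f (f (m) (r (t) (t))) (u (m)))))  →  (h (f (f (p (m)) (u (m))) (u (f (m) (t)))) (u (f (f (m) (r (t) (t))) (u (m)))))
4. (h (f (f (p (m)) (u (m))) (u (f (m) (t)))) (u (f (f (m) (r (t) (t))) (u (m)))))  →  (h (f (f (p (m)) (u (m))) (u (f (m) (t)))) (u (f (f (m) (t)) (u (m)))))


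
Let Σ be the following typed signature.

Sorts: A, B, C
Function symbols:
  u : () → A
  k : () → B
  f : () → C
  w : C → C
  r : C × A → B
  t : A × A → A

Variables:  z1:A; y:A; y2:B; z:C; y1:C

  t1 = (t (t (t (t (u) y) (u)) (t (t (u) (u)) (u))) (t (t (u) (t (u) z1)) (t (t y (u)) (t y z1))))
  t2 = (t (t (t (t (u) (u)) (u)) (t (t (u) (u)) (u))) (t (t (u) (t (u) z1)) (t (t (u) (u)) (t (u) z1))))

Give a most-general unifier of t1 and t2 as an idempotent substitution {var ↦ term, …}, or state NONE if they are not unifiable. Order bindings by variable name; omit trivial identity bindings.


{y ↦ (u)}


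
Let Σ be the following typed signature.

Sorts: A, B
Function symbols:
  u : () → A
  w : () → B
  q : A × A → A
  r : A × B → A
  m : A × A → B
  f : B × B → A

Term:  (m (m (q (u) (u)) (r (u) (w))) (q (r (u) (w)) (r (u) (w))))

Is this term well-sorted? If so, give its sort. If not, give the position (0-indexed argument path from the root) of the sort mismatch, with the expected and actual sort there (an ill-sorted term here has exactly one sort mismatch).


      (u) : A
      (u) : A
    (q (u) (u)) : A
      (u) : A
      (w) : B
    (r (u) (w)) : A
  (m (q (u) (u)) (r (u) (w))) : B
      (u) : A
      (w) : B
    (r (u) (w)) : A
      (u) : A
      (w) : B
    (r (u) (w)) : A
  (q (r (u) (w)) (r (u) (w))) : A
(m (m (q (u) (u)) (r (u) (w))) (q (r (u) (w)) (r (u) (w)))) : ✗ arg 0 at [0] has sort B, expected A

ill-sorted at position [0]: expected A, got B


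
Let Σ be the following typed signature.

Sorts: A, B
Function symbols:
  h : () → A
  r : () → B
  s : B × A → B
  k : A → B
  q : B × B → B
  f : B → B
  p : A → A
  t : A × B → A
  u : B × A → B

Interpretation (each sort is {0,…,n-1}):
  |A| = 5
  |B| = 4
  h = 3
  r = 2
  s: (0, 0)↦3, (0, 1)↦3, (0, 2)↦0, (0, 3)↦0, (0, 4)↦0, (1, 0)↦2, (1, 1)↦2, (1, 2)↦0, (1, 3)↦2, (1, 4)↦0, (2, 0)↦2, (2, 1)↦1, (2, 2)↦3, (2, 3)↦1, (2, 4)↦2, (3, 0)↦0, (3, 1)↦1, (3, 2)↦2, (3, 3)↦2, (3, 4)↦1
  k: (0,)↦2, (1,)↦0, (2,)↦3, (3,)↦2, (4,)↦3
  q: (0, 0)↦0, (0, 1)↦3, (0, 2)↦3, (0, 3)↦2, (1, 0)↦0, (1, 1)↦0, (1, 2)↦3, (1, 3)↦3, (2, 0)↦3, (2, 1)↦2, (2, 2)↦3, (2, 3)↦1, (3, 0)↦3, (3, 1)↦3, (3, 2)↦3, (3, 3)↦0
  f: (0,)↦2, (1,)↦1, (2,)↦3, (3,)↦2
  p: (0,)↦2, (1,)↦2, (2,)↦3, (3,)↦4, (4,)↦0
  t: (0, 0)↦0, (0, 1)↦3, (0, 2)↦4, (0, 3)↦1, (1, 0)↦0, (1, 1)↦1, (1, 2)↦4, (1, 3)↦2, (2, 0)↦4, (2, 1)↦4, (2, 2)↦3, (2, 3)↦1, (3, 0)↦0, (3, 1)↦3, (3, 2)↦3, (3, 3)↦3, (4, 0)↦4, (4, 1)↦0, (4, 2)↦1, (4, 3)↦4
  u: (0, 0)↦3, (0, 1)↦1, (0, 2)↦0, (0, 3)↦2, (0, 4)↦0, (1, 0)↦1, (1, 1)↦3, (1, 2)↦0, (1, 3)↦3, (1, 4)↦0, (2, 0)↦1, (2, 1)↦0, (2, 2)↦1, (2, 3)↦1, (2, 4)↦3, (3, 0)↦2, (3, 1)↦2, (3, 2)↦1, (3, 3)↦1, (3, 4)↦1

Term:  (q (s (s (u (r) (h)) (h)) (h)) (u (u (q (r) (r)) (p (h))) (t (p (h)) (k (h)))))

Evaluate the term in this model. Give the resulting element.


value = 3

  r = 2
  h = 3
  (u (r) (h)) = u(2, 3) = 1
  h = 3
  (s (u (r) (h)) (h)) = s(1, 3) = 2
  h = 3
  (s (s (u (r) (h)) (h)) (h)) = s(2, 3) = 1
  r = 2
  r = 2
  (q (r) (r)) = q(2, 2) = 3
  h = 3
  (p (h)) = p(3,) = 4
  (u (q (r) (r)) (p (h))) = u(3, 4) = 1
  h = 3
  (p (h)) = p(3,) = 4
  h = 3
  (k (h)) = k(3,) = 2
  (t (p (h)) (k (h))) = t(4, 2) = 1
  (u (u (q (r) (r)) (p (h))) (t (p (h)) (k (h)))) = u(1, 1) = 3
  (q (s (s (u (r) (h)) (h)) (h)) (u (u (q (r) (r)) (p (h))) (t (p (h)) (k (h))))) = q(1, 3) = 3


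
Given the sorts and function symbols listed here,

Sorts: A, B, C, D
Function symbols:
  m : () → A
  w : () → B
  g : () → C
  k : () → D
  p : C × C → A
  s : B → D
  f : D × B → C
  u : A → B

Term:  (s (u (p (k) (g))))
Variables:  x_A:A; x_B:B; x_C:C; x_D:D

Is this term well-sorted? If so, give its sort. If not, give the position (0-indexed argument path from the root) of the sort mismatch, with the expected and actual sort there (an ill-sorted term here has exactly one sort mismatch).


      (k) : D
      (g) : C
    (p (k) (g)) : ✗ arg 0 at [0, 0, 0] has sort D, expected C

ill-sorted at position [0, 0, 0]: expected C, got D


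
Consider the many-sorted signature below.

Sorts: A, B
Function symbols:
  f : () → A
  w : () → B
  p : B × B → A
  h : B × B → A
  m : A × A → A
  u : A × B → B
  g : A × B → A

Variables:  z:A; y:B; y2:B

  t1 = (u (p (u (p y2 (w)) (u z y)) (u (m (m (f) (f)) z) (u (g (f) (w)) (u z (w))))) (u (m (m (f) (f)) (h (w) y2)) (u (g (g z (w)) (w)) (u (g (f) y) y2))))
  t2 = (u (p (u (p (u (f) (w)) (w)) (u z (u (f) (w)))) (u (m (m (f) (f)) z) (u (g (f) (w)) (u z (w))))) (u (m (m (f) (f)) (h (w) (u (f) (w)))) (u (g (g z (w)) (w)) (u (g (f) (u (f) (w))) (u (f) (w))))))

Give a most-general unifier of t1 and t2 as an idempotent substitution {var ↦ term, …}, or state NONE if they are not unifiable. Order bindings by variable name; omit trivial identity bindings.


{y ↦ (u (f) (w)), y2 ↦ (u (f) (w))}


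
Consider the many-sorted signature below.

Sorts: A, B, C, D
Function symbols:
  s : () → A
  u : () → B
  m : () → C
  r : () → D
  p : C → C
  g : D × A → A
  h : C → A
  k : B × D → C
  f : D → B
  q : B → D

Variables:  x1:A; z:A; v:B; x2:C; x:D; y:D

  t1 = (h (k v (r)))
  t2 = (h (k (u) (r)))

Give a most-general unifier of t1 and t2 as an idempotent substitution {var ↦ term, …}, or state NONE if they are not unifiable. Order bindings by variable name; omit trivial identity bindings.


{v ↦ (u)}


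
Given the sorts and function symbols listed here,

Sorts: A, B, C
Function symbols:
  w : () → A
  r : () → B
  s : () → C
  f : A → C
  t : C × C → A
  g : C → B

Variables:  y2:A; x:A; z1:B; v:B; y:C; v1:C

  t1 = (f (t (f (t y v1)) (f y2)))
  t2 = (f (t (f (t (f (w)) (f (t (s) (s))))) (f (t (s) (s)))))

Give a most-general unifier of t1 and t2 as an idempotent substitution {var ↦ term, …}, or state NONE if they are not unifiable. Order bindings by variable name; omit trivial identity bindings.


{v1 ↦ (f (t (s) (s))), y ↦ (f (w)), y2 ↦ (t (s) (s))}


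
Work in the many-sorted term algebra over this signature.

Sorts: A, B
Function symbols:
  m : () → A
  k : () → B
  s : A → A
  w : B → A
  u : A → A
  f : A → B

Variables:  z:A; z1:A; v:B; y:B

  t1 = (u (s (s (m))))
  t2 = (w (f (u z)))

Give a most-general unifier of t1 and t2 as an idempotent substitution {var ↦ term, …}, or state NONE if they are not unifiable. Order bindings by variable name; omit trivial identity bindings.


NONE (not unifiable)

head clash or occurs-check failure — not unifiable


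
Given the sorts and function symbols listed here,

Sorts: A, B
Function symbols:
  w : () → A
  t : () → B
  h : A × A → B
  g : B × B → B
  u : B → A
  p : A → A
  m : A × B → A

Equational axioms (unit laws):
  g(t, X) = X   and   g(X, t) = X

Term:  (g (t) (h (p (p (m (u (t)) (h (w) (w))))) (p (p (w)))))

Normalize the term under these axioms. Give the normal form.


1. (g (t) (h (p (p (m (u (t)) (h (w) (w))))) (p (p (w)))))  →  (h (p (p (m (u (t)) (h (w) (w))))) (p (p (w))))

normal form = (h (p (p (m (u (t)) (h (w) (w))))) (p (p (w))))


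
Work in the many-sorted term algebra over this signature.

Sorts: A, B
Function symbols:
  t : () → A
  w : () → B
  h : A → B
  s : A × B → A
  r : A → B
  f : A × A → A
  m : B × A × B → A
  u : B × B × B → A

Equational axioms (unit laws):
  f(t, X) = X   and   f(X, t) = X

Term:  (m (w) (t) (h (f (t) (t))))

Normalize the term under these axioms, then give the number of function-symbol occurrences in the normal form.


size = 5

1. (m (w) (t) (h (f (t) (t))))  →  (m (w) (t) (h (t)))
normal form: (m (w) (t) (h (t)))


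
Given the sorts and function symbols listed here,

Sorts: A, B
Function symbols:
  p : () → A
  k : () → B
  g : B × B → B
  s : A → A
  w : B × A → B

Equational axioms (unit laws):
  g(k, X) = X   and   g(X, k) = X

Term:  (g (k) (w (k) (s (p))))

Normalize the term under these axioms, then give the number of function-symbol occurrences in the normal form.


size = 4

1. (g (k) (w (k) (s (p))))  →  (w (k) (s (p)))
normal form: (w (k) (s (p)))


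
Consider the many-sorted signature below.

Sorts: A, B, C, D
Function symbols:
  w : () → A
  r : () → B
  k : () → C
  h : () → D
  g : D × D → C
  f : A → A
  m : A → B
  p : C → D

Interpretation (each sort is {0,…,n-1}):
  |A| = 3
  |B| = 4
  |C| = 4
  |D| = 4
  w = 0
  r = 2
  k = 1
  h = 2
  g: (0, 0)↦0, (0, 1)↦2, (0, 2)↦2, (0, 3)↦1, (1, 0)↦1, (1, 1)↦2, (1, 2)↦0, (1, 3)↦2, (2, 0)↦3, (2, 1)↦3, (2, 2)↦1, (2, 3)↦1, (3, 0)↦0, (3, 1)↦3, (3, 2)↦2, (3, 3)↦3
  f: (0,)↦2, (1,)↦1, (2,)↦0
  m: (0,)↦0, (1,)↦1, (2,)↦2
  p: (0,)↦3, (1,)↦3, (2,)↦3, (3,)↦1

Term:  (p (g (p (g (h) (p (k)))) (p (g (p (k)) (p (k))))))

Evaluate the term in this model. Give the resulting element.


  h = 2
  k = 1
  (p (k)) = p(1,) = 3
  (g (h) (p (k))) = g(2, 3) = 1
  (p (g (h) (p (k)))) = p(1,) = 3
  k = 1
  (p (k)) = p(1,) = 3
  k = 1
  (p (k)) = p(1,) = 3
  (g (p (k)) (p (k))) = g(3, 3) = 3
  (p (g (p (k)) (p (k)))) = p(3,) = 1
  (g (p (g (h) (p (k)))) (p (g (p (k)) (p (k))))) = g(3, 1) = 3
  (p (g (p (g (h) (p (k)))) (p (g (p (k)) (p (k)))))) = p(3,) = 1

value = 1


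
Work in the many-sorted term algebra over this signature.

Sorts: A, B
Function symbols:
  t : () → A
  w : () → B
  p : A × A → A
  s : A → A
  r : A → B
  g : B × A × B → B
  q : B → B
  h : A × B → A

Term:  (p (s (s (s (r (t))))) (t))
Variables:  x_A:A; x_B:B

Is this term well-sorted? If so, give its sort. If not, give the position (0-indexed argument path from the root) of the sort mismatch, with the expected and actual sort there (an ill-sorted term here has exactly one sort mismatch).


          (t) : A
        (r (t)) : B
      (s (r (t))) : ✗ arg 0 at [0, 0, 0, 0] has sort B, expected A
  (t) : A

ill-sorted at position [0, 0, 0, 0]: expected A, got B


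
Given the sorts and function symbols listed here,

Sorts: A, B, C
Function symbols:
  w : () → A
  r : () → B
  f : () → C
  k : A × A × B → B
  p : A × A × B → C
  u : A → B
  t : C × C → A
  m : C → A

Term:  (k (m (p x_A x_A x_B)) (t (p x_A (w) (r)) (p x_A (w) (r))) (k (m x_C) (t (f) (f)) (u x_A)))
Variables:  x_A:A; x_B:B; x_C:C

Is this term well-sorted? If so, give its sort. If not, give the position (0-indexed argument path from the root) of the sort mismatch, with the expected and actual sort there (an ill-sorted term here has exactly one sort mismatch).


      x_A : A
      x_A : A
      x_B : B
    (p x_A x_A x_B) : C
  (m (p x_A x_A x_B)) : A
      x_A : A
      (w) : A
      (r) : B
    (p x_A (w) (r)) : C
      x_A : A
      (w) : A
      (r) : B
    (p x_A (w) (r)) : C
  (t (p x_A (w) (r)) (p x_A (w) (r))) : A
      x_C : C
    (m x_C) : A
      (f) : C
      (f) : C
    (t (f) (f)) : A
      x_A : A
    (u x_A) : B
  (k (m x_C) (t (f) (f)) (u x_A)) : B
(k (m (p x_A x_A x_B)) (t (p x_A (w) (r)) (p x_A (w) (r))) (k (m x_C) (t (f) (f)) (u x_A))) : B

well-sorted; sort = B


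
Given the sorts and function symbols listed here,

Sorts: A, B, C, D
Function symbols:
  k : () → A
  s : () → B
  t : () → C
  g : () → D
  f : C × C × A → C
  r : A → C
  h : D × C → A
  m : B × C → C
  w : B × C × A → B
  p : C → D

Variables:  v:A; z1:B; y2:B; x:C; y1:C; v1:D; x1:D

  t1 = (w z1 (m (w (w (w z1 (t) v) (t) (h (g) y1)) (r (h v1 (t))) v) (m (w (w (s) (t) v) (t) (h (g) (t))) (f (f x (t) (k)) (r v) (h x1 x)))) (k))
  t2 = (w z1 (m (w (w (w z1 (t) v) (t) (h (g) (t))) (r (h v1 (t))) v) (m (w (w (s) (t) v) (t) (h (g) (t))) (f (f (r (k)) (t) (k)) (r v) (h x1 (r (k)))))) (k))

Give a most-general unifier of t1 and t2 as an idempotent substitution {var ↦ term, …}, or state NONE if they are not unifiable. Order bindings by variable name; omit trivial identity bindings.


{x ↦ (r (k)), y1 ↦ (t)}


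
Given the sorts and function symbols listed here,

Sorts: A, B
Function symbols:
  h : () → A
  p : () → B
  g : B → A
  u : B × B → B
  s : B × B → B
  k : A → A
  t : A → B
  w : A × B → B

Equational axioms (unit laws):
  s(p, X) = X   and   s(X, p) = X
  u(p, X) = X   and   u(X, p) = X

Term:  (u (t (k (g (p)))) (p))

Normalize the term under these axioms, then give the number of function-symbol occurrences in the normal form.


size = 4

1. (u (t (k (g (p)))) (p))  →  (t (k (g (p))))
normal form: (t (k (g (p))))


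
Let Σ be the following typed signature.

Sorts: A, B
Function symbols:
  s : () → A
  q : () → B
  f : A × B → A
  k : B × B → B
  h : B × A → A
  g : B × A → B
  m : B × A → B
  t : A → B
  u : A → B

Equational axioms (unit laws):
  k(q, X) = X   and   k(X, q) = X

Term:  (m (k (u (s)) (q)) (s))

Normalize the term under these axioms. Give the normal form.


normal form = (m (u (s)) (s))

1. (m (k (u (s)) (q)) (s))  →  (m (u (s)) (s))


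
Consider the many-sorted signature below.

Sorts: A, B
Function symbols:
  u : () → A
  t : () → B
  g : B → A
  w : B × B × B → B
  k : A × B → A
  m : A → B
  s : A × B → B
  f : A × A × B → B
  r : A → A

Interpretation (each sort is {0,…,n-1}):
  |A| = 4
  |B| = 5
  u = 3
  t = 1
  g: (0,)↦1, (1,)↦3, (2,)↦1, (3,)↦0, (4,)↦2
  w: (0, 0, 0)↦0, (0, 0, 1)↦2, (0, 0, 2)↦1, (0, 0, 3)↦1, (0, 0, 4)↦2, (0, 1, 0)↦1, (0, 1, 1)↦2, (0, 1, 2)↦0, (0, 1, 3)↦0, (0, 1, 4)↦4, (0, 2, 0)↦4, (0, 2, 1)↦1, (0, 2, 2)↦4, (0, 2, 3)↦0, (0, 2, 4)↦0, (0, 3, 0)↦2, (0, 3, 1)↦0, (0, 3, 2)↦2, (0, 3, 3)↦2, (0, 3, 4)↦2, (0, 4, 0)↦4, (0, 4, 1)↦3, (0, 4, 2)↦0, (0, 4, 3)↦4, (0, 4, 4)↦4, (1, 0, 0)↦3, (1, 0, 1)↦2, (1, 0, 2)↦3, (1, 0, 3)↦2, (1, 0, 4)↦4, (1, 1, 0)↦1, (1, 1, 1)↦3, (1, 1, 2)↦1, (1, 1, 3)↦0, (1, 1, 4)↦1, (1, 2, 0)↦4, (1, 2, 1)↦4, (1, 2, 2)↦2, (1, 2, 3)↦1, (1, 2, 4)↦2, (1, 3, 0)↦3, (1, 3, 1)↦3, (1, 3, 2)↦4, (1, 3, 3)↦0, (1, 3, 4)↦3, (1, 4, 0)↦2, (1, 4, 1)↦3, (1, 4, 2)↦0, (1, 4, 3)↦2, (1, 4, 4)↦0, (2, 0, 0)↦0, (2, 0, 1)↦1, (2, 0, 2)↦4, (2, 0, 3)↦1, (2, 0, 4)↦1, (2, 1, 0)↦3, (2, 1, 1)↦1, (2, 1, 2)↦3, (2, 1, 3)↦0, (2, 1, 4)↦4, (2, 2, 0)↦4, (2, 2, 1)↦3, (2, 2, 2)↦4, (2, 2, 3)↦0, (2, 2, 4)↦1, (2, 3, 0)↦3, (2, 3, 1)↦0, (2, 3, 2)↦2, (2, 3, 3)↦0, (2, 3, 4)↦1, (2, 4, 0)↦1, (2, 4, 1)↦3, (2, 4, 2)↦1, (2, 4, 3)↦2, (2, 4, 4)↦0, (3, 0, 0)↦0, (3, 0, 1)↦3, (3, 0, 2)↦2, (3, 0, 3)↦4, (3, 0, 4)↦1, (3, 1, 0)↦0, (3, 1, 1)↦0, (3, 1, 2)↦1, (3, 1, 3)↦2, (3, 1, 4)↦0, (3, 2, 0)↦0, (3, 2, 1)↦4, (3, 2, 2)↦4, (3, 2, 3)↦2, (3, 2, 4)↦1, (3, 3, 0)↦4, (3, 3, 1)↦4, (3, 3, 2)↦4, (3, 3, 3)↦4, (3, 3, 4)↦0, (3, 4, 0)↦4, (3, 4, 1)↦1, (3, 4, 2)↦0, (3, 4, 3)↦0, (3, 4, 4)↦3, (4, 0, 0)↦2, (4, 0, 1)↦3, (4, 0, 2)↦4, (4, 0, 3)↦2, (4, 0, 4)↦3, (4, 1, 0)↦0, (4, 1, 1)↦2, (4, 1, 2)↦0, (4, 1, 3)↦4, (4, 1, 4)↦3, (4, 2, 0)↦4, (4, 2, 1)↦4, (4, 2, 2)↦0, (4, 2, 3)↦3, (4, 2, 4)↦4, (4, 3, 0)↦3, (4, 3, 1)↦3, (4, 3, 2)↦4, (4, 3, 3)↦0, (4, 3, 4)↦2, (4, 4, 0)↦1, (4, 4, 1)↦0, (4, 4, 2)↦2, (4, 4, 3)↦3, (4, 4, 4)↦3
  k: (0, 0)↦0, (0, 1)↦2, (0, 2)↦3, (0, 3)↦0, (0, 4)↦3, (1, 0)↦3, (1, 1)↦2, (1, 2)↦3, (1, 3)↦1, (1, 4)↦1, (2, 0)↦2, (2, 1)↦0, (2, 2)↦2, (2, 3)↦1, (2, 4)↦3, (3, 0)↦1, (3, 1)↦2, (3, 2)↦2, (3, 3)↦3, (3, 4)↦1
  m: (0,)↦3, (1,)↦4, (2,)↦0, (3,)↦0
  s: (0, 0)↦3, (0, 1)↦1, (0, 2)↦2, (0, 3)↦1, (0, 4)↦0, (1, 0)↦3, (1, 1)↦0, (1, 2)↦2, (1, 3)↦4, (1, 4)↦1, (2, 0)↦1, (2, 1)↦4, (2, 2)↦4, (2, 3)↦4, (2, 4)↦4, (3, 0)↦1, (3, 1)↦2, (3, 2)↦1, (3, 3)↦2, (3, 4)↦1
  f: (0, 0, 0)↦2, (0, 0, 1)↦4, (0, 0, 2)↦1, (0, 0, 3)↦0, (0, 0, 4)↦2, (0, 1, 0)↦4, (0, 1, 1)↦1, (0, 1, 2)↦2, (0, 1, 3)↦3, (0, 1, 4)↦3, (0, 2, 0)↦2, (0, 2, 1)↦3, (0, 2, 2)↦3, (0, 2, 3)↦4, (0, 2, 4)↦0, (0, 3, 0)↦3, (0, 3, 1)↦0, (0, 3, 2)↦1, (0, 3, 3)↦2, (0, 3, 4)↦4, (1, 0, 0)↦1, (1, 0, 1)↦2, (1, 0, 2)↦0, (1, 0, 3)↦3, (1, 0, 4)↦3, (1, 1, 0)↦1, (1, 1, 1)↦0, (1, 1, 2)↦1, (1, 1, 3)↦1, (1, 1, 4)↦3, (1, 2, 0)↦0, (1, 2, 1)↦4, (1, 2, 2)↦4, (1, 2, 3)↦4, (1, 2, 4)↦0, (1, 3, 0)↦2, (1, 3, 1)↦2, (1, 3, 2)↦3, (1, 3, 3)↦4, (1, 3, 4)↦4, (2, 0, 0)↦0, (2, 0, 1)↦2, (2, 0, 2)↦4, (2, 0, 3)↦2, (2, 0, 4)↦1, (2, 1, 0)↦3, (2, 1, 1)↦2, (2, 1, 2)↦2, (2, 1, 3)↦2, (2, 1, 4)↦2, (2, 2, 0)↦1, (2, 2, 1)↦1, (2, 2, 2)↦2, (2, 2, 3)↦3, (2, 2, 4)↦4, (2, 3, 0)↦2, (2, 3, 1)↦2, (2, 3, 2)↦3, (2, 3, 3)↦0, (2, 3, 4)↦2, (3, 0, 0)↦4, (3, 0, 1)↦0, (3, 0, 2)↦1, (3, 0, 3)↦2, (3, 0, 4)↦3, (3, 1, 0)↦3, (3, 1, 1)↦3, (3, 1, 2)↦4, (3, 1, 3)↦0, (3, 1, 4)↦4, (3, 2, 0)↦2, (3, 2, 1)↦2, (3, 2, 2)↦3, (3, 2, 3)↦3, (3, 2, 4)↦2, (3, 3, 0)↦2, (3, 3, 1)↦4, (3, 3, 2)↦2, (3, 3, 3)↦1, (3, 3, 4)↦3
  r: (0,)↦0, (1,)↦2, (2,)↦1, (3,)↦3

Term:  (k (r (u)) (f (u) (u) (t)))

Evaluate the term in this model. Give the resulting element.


  u = 3
  (r (u)) = r(3,) = 3
  u = 3
  u = 3
  t = 1
  (f (u) (u) (t)) = f(3, 3, 1) = 4
  (k (r (u)) (f (u) (u) (t))) = k(3, 4) = 1

value = 1


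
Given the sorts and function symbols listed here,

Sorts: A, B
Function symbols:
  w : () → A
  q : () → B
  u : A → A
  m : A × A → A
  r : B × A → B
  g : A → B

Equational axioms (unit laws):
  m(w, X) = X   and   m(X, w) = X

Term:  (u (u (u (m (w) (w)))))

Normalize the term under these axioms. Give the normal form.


normal form = (u (u (u (w))))

1. (u (u (u (m (w) (w)))))  →  (u (u (u (w))))


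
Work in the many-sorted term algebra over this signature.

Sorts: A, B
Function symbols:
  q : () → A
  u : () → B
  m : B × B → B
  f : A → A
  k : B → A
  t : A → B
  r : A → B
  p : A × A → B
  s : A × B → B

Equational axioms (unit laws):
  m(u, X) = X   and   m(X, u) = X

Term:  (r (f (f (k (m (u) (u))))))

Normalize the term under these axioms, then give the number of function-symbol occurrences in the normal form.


1. (r (f (f (k (m (u) (u))))))  →  (r (f (f (k (u)))))
normal form: (r (f (f (k (u)))))

size = 5


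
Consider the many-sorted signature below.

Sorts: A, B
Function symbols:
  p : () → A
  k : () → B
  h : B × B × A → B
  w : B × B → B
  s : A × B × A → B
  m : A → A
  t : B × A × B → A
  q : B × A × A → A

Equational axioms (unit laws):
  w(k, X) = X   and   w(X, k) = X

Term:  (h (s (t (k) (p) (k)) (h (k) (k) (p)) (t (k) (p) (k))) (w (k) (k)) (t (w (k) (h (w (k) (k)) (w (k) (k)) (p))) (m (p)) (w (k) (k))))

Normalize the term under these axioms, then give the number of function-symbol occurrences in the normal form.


1. (h (s (t (k) (p) (k)) (h (k) (k) (p)) (t (k) (p) (k))) (w (k) (k)) (t (w (k) (h (w (k) (k)) (w (k) (k)) (p))) (m (p)) (w (k) (k))))  →  (h (s (t (k) (p) (k)) (h (k) (k) (p)) (t (k) (p) (k))) (k) (t (w (k) (h (w (k) (k)) (w (k) (k)) (p))) (m (p)) (w (k) (k))))
2. (h (s (t (k) (p) (k)) (h (k) (k) (p)) (t (k) (p) (k))) (k) (t (w (k) (h (w (k) (k)) (w (k) (k)) (p))) (m (p)) (w (k) (k))))  →  (h (s (t (k) (p) (k)) (h (k) (k) (p)) (t (k) (p) (k))) (k) (t (h (w (k) (k)) (w (k) (k)) (p)) (m (p)) (w (k) (k))))
3. (h (s (t (k) (p) (k)) (h (k) (k) (p)) (t (k) (p) (k))) (k) (t (h (w (k) (k)) (w (k) (k)) (p)) (m (p)) (w (k) (k))))  →  (h (s (t (k) (p) (k)) (h (k) (k) (p)) (t (k) (p) (k))) (k) (t (h (k) (w (k) (k)) (p)) (m (p)) (w (k) (k))))
4. (h (s (t (k) (p) (k)) (h (k) (k) (p)) (t (k) (p) (k))) (k) (t (h (k) (w (k) (k)) (p)) (m (p)) (w (k) (k))))  →  (h (s (t (k) (p) (k)) (h (k) (k) (p)) (t (k) (p) (k))) (k) (t (h (k) (k) (p)) (m (p)) (w (k) (k))))
5. (h (s (t (k) (p) (k)) (h (k) (k) (p)) (t (k) (p) (k))) (k) (t (h (k) (k) (p)) (m (p)) (w (k) (k))))  →  (h (s (t (k) (p) (k)) (h (k) (k) (p)) (t (k) (p) (k))) (k) (t (h (k) (k) (p)) (m (p)) (k)))
normal form: (h (s (t (k) (p) (k)) (h (k) (k) (p)) (t (k) (p) (k))) (k) (t (h (k) (k) (p)) (m (p)) (k)))

size = 23


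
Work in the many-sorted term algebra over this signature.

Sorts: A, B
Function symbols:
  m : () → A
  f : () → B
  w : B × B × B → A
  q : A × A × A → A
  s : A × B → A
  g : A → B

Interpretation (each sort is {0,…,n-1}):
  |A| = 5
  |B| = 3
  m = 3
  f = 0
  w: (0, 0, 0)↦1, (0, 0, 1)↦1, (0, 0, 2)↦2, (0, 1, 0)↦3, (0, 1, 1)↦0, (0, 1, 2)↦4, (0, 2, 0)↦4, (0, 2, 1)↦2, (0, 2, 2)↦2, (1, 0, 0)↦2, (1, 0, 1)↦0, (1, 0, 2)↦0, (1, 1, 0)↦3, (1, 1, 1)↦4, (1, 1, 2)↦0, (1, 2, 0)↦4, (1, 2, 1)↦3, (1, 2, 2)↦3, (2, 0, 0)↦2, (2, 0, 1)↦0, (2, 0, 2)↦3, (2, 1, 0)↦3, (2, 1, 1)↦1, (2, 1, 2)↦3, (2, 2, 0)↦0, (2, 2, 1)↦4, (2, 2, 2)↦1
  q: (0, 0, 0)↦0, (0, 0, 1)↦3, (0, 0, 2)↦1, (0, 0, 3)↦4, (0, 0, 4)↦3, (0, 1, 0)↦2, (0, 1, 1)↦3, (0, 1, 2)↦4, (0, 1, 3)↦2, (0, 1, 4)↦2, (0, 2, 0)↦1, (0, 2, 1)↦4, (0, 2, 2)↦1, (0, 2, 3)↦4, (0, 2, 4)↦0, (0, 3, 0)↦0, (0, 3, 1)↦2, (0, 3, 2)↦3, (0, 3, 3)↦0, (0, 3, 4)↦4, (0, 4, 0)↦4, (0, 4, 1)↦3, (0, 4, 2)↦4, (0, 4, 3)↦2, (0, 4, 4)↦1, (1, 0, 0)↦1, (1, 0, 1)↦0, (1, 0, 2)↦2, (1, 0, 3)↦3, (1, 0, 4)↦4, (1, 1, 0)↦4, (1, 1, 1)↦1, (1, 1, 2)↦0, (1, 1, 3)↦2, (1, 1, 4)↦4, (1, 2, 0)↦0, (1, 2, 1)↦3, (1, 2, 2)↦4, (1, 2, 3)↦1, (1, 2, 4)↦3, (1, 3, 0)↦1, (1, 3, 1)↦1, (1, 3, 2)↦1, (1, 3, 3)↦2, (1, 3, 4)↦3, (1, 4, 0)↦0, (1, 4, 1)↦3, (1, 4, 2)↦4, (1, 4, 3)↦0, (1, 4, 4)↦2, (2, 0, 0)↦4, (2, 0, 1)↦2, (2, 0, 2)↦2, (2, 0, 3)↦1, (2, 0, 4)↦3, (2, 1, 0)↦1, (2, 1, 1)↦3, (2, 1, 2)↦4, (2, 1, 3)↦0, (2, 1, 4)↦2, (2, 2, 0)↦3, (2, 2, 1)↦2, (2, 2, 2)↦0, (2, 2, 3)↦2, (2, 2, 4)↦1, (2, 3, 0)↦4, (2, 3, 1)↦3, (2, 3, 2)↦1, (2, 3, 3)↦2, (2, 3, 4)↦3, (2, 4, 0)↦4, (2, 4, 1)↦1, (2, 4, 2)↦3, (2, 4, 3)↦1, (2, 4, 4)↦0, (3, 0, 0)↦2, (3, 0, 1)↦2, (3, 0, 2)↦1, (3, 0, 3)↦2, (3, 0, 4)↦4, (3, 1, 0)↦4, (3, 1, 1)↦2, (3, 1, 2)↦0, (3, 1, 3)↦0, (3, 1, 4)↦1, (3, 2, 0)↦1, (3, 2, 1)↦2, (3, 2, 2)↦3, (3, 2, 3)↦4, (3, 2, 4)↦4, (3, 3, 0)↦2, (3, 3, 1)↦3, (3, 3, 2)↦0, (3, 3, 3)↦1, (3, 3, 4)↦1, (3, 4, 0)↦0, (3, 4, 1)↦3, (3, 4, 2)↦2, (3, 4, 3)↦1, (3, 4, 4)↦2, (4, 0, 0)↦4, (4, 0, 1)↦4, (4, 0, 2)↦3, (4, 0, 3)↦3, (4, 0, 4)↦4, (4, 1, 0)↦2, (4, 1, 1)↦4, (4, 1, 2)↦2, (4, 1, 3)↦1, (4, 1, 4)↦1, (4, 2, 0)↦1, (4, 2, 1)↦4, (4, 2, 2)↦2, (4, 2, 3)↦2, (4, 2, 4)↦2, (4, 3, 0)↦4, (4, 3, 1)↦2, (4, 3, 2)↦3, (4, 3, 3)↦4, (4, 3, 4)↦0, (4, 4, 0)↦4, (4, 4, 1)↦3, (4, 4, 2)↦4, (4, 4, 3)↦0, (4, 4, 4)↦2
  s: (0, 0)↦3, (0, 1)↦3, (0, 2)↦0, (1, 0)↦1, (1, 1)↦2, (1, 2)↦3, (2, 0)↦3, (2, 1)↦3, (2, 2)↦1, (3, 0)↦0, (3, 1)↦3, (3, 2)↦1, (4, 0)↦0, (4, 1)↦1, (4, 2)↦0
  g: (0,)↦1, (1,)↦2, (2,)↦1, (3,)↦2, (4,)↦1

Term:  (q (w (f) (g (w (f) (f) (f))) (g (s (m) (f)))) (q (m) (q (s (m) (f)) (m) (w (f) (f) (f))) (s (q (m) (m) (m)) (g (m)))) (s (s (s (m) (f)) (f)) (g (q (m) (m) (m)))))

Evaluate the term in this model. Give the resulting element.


value = 1

  f = 0
  f = 0
  f = 0
  f = 0
  (w (f) (f) (f)) = w(0, 0, 0) = 1
  (g (w (f) (f) (f))) = g(1,) = 2
  m = 3
  f = 0
  (s (m) (f)) = s(3, 0) = 0
  (g (s (m) (f))) = g(0,) = 1
  (w (f) (g (w (f) (f) (f))) (g (s (m) (f)))) = w(0, 2, 1) = 2
  m = 3
  m = 3
  f = 0
  (s (m) (f)) = s(3, 0) = 0
  m = 3
  f = 0
  f = 0
  f = 0
  (w (f) (f) (f)) = w(0, 0, 0) = 1
  (q (s (m) (f)) (m) (w (f) (f) (f))) = q(0, 3, 1) = 2
  m = 3
  m = 3
  m = 3
  (q (m) (m) (m)) = q(3, 3, 3) = 1
  m = 3
  (g (m)) = g(3,) = 2
  (s (q (m) (m) (m)) (g (m))) = s(1, 2) = 3
  (q (m) (q (s (m) (f)) (m) (w (f) (f) (f))) (s (q (m) (m) (m)) (g (m)))) = q(3, 2, 3) = 4
  m = 3
  f = 0
  (s (m) (f)) = s(3, 0) = 0
  f = 0
  (s (s (m) (f)) (f)) = s(0, 0) = 3
  m = 3
  m = 3
  m = 3
  (q (m) (m) (m)) = q(3, 3, 3) = 1
  (g (q (m) (m) (m))) = g(1,) = 2
  (s (s (s (m) (f)) (f)) (g (q (m) (m) (m)))) = s(3, 2) = 1
  (q (w (f) (g (w (f) (f) (f))) (g (s (m) (f)))) (q (m) (q (s (m) (f)) (m) (w (f) (f) (f))) (s (q (m) (m) (m)) (g (m)))) (s (s (s (m) (f)) (f)) (g (q (m) (m) (m))))) = q(2, 4, 1) = 1


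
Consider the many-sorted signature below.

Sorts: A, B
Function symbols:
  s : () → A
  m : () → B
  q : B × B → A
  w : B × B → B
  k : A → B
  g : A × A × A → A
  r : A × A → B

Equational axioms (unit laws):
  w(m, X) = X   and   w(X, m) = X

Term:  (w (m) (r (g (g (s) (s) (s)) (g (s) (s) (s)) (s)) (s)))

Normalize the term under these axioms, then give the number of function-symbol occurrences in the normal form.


size = 12

1. (w (m) (r (g (g (s) (s) (s)) (g (s) (s) (s)) (s)) (s)))  →  (r (g (g (s) (s) (s)) (g (s) (s) (s)) (s)) (s))
normal form: (r (g (g (s) (s) (s)) (g (s) (s) (s)) (s)) (s))


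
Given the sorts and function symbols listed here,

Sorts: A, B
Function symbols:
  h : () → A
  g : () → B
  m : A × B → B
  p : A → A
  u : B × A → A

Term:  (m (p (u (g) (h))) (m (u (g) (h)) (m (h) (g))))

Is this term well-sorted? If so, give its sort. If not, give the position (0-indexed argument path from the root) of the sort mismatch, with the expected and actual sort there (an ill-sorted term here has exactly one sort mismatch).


well-sorted; sort = B

      (g) : B
      (h) : A
    (u (g) (h)) : A
  (p (u (g) (h))) : A
      (g) : B
      (h) : A
    (u (g) (h)) : A
      (h) : A
      (g) : B
    (m (h) (g)) : B
  (m (u (g) (h)) (m (h) (g))) : B
(m (p (u (g) (h))) (m (u (g) (h)) (m (h) (g)))) : B


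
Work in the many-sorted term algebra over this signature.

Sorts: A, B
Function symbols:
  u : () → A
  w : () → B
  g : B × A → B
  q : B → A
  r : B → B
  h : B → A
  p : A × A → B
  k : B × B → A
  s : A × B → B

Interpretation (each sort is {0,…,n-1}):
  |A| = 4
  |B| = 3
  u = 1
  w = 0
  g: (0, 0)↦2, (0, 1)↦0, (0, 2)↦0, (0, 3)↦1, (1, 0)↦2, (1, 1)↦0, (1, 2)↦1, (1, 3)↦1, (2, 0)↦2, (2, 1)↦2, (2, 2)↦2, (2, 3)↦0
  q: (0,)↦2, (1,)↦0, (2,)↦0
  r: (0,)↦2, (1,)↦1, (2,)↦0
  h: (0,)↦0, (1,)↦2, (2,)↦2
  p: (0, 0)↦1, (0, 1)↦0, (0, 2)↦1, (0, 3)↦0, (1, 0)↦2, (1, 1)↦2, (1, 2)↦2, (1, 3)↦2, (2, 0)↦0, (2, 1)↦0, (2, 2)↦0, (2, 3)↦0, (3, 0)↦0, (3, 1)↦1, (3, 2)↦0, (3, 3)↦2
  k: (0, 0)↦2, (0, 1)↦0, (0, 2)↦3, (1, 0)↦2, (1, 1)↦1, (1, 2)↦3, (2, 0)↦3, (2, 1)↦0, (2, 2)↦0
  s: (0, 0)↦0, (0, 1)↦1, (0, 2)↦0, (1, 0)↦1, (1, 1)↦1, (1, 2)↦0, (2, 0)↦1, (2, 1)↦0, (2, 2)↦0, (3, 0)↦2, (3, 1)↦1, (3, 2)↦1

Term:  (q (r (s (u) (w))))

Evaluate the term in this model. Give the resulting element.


value = 0

  u = 1
  w = 0
  (s (u) (w)) = s(1, 0) = 1
  (r (s (u) (w))) = r(1,) = 1
  (q (r (s (u) (w)))) = q(1,) = 0


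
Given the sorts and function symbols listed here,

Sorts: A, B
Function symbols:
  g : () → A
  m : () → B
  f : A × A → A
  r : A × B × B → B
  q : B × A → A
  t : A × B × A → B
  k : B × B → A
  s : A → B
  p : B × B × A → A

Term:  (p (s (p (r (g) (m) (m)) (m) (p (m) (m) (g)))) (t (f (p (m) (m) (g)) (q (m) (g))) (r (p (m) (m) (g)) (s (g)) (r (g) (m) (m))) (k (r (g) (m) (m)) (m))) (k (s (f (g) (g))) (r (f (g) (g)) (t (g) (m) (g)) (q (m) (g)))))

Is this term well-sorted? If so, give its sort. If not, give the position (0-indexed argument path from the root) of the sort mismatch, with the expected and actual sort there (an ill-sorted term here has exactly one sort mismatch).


ill-sorted at position [2, 1, 2]: expected B, got A

        (g) : A
        (m) : B
        (m) : B
      (r (g) (m) (m)) : B
      (m) : B
        (m) : B
        (m) : B
        (g) : A
      (p (m) (m) (g)) : A
    (p (r (g) (m) (m)) (m) (p (m) (m) (g))) : A
  (s (p (r (g) (m) (m)) (m) (p (m) (m) (g)))) : B
        (m) : B
        (m) : B
        (g) : A
      (p (m) (m) (g)) : A
        (m) : B
        (g) : A
      (q (m) (g)) : A
    (f (p (m) (m) (g)) (q (m) (g))) : A
        (m) : B
        (m) : B
        (g) : A
      (p (m) (m) (g)) : A
        (g) : A
      (s (g)) : B
        (g) : A
        (m) : B
        (m) : B
      (r (g) (m) (m)) : B
    (r (p (m) (m) (g)) (s (g)) (r (g) (m) (m))) : B
        (g) : A
        (m) : B
        (m) : B
      (r (g) (m) (m)) : B
      (m) : B
    (k (r (g) (m) (m)) (m)) : A
  (t (f (p (m) (m) (g)) (q (m) (g))) (r (p (m) (m) (g)) (s (g)) (r (g) (m) (m))) (k (r (g) (m) (m)) (m))) : B
        (g) : A
        (g) : A
      (f (g) (g)) : A
    (s (f (g) (g))) : B
        (g) : A
        (g) : A
      (f (g) (g)) : A
        (g) : A
        (m) : B
        (g) : A
      (t (g) (m) (g)) : B
        (m) : B
        (g) : A
      (q (m) (g)) : A
    (r (f (g) (g)) (t (g) (m) (g)) (q (m) (g))) : ✗ arg 2 at [2, 1, 2] has sort A, expected B


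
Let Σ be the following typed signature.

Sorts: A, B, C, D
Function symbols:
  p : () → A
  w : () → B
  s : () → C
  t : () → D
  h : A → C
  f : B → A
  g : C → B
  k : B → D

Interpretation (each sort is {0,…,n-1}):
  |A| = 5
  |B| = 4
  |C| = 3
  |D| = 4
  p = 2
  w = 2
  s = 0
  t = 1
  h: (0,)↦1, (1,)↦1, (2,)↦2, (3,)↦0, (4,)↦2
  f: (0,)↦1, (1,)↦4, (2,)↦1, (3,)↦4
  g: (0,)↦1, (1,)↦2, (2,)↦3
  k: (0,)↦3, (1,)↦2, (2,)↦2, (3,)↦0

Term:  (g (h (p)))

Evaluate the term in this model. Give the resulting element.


value = 3

  p = 2
  (h (p)) = h(2,) = 2
  (g (h (p))) = g(2,) = 3


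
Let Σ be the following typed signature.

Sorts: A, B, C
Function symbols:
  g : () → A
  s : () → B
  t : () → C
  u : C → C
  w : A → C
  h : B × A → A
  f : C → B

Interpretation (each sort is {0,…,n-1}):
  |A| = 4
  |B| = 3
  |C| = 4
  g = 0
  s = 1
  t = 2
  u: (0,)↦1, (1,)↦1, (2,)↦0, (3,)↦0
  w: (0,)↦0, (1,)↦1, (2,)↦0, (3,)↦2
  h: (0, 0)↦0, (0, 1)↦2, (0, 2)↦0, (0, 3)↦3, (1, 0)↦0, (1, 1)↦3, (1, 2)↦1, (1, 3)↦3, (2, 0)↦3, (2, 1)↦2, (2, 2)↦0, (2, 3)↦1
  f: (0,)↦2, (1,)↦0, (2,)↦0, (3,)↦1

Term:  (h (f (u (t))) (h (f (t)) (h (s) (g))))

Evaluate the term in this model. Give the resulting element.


  t = 2
  (u (t)) = u(2,) = 0
  (f (u (t))) = f(0,) = 2
  t = 2
  (f (t)) = f(2,) = 0
  s = 1
  g = 0
  (h (s) (g)) = h(1, 0) = 0
  (h (f (t)) (h (s) (g))) = h(0, 0) = 0
  (h (f (u (t))) (h (f (t)) (h (s) (g)))) = h(2, 0) = 3

value = 3


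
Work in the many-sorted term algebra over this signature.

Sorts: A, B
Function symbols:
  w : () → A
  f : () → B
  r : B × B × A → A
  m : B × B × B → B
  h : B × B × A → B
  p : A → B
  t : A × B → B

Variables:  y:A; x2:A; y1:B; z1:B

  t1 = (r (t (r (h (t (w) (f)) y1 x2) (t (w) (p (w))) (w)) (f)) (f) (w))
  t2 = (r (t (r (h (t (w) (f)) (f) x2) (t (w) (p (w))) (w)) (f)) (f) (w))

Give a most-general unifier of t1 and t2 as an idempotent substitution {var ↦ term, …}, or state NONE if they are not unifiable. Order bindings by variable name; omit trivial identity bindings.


{y1 ↦ (f)}


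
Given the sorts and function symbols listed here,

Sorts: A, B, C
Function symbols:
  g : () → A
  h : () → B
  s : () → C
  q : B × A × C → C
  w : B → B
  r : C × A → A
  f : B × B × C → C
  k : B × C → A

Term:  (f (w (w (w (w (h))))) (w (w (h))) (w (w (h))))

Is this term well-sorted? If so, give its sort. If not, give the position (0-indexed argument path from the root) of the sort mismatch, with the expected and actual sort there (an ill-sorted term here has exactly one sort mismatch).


ill-sorted at position [2]: expected C, got B

          (h) : B
        (w (h)) : B
      (w (w (h))) : B
    (w (w (w (h)))) : B
  (w (w (w (w (h))))) : B
      (h) : B
    (w (h)) : B
  (w (w (h))) : B
      (h) : B
    (w (h)) : B
  (w (w (h))) : B
(f (w (w (w (w (h))))) (w (w (h))) (w (w (h)))) : ✗ arg 2 at [2] has sort B, expected C


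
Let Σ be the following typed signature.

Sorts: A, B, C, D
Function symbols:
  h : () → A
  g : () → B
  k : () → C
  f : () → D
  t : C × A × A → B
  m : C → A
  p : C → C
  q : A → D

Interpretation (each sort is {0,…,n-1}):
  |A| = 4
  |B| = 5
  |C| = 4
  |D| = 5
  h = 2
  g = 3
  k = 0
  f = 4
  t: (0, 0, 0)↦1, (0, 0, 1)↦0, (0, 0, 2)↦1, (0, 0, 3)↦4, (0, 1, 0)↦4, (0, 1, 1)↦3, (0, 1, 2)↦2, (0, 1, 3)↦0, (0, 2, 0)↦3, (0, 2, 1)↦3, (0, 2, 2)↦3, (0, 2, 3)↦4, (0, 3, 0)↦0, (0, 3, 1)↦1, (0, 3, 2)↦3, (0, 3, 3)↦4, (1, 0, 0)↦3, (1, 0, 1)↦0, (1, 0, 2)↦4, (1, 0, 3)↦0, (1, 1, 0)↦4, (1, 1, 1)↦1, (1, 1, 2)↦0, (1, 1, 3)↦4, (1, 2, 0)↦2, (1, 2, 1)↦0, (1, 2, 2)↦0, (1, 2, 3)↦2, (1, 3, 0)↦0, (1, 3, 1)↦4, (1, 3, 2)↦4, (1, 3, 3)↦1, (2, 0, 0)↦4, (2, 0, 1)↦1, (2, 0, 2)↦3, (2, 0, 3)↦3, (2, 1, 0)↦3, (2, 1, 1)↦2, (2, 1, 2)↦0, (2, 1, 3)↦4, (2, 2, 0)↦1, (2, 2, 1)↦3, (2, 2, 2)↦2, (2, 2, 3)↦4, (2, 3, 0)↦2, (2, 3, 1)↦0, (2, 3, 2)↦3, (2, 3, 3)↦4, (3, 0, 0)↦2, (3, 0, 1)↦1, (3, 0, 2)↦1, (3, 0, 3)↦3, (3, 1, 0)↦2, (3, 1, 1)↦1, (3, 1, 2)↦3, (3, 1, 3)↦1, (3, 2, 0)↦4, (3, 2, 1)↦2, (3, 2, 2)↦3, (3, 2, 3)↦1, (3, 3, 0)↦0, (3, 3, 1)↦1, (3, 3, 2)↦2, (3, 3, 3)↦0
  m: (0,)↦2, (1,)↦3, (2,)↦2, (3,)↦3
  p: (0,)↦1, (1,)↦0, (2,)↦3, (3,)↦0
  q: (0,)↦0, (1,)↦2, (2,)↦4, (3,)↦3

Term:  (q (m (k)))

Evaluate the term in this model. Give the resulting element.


  k = 0
  (m (k)) = m(0,) = 2
  (q (m (k))) = q(2,) = 4

value = 4
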